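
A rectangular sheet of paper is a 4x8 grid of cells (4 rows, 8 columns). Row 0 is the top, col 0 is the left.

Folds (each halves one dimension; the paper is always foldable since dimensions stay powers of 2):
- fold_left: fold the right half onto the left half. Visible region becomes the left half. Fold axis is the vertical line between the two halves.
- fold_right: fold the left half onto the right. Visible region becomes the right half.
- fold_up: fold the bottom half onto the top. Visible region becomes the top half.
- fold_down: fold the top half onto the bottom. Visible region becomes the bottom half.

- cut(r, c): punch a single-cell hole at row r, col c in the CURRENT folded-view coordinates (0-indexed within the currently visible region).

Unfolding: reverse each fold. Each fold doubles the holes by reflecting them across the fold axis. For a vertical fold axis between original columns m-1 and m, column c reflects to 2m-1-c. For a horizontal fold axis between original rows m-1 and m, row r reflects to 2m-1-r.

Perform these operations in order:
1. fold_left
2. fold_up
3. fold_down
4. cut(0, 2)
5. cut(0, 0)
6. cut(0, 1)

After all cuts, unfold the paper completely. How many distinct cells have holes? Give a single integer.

Op 1 fold_left: fold axis v@4; visible region now rows[0,4) x cols[0,4) = 4x4
Op 2 fold_up: fold axis h@2; visible region now rows[0,2) x cols[0,4) = 2x4
Op 3 fold_down: fold axis h@1; visible region now rows[1,2) x cols[0,4) = 1x4
Op 4 cut(0, 2): punch at orig (1,2); cuts so far [(1, 2)]; region rows[1,2) x cols[0,4) = 1x4
Op 5 cut(0, 0): punch at orig (1,0); cuts so far [(1, 0), (1, 2)]; region rows[1,2) x cols[0,4) = 1x4
Op 6 cut(0, 1): punch at orig (1,1); cuts so far [(1, 0), (1, 1), (1, 2)]; region rows[1,2) x cols[0,4) = 1x4
Unfold 1 (reflect across h@1): 6 holes -> [(0, 0), (0, 1), (0, 2), (1, 0), (1, 1), (1, 2)]
Unfold 2 (reflect across h@2): 12 holes -> [(0, 0), (0, 1), (0, 2), (1, 0), (1, 1), (1, 2), (2, 0), (2, 1), (2, 2), (3, 0), (3, 1), (3, 2)]
Unfold 3 (reflect across v@4): 24 holes -> [(0, 0), (0, 1), (0, 2), (0, 5), (0, 6), (0, 7), (1, 0), (1, 1), (1, 2), (1, 5), (1, 6), (1, 7), (2, 0), (2, 1), (2, 2), (2, 5), (2, 6), (2, 7), (3, 0), (3, 1), (3, 2), (3, 5), (3, 6), (3, 7)]

Answer: 24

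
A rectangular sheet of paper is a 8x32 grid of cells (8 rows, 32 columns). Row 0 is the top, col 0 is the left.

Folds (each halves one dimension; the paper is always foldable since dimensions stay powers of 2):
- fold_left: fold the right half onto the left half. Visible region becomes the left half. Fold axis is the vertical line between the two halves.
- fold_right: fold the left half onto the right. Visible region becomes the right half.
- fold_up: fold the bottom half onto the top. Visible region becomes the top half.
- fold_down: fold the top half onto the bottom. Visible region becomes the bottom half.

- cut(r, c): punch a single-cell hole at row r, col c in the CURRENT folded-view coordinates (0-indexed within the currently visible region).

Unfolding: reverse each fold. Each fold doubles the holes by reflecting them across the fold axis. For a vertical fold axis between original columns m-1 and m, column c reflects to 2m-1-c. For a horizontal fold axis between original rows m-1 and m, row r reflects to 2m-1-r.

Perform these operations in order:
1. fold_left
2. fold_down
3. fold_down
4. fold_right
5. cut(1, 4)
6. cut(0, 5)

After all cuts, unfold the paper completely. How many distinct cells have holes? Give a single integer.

Answer: 32

Derivation:
Op 1 fold_left: fold axis v@16; visible region now rows[0,8) x cols[0,16) = 8x16
Op 2 fold_down: fold axis h@4; visible region now rows[4,8) x cols[0,16) = 4x16
Op 3 fold_down: fold axis h@6; visible region now rows[6,8) x cols[0,16) = 2x16
Op 4 fold_right: fold axis v@8; visible region now rows[6,8) x cols[8,16) = 2x8
Op 5 cut(1, 4): punch at orig (7,12); cuts so far [(7, 12)]; region rows[6,8) x cols[8,16) = 2x8
Op 6 cut(0, 5): punch at orig (6,13); cuts so far [(6, 13), (7, 12)]; region rows[6,8) x cols[8,16) = 2x8
Unfold 1 (reflect across v@8): 4 holes -> [(6, 2), (6, 13), (7, 3), (7, 12)]
Unfold 2 (reflect across h@6): 8 holes -> [(4, 3), (4, 12), (5, 2), (5, 13), (6, 2), (6, 13), (7, 3), (7, 12)]
Unfold 3 (reflect across h@4): 16 holes -> [(0, 3), (0, 12), (1, 2), (1, 13), (2, 2), (2, 13), (3, 3), (3, 12), (4, 3), (4, 12), (5, 2), (5, 13), (6, 2), (6, 13), (7, 3), (7, 12)]
Unfold 4 (reflect across v@16): 32 holes -> [(0, 3), (0, 12), (0, 19), (0, 28), (1, 2), (1, 13), (1, 18), (1, 29), (2, 2), (2, 13), (2, 18), (2, 29), (3, 3), (3, 12), (3, 19), (3, 28), (4, 3), (4, 12), (4, 19), (4, 28), (5, 2), (5, 13), (5, 18), (5, 29), (6, 2), (6, 13), (6, 18), (6, 29), (7, 3), (7, 12), (7, 19), (7, 28)]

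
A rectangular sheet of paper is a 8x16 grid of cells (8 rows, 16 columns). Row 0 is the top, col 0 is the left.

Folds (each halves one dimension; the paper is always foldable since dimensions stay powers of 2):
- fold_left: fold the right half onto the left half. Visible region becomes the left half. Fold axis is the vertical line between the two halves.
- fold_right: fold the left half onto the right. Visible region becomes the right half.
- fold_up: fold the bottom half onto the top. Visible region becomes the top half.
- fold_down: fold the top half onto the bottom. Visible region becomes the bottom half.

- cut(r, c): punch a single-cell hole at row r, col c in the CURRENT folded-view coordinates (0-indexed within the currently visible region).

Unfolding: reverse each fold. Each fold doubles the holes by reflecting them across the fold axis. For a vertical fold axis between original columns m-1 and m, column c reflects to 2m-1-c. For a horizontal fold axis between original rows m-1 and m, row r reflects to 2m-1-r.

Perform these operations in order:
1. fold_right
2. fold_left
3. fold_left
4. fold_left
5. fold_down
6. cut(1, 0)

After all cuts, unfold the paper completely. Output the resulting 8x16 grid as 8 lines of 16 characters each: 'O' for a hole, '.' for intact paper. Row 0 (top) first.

Answer: ................
................
OOOOOOOOOOOOOOOO
................
................
OOOOOOOOOOOOOOOO
................
................

Derivation:
Op 1 fold_right: fold axis v@8; visible region now rows[0,8) x cols[8,16) = 8x8
Op 2 fold_left: fold axis v@12; visible region now rows[0,8) x cols[8,12) = 8x4
Op 3 fold_left: fold axis v@10; visible region now rows[0,8) x cols[8,10) = 8x2
Op 4 fold_left: fold axis v@9; visible region now rows[0,8) x cols[8,9) = 8x1
Op 5 fold_down: fold axis h@4; visible region now rows[4,8) x cols[8,9) = 4x1
Op 6 cut(1, 0): punch at orig (5,8); cuts so far [(5, 8)]; region rows[4,8) x cols[8,9) = 4x1
Unfold 1 (reflect across h@4): 2 holes -> [(2, 8), (5, 8)]
Unfold 2 (reflect across v@9): 4 holes -> [(2, 8), (2, 9), (5, 8), (5, 9)]
Unfold 3 (reflect across v@10): 8 holes -> [(2, 8), (2, 9), (2, 10), (2, 11), (5, 8), (5, 9), (5, 10), (5, 11)]
Unfold 4 (reflect across v@12): 16 holes -> [(2, 8), (2, 9), (2, 10), (2, 11), (2, 12), (2, 13), (2, 14), (2, 15), (5, 8), (5, 9), (5, 10), (5, 11), (5, 12), (5, 13), (5, 14), (5, 15)]
Unfold 5 (reflect across v@8): 32 holes -> [(2, 0), (2, 1), (2, 2), (2, 3), (2, 4), (2, 5), (2, 6), (2, 7), (2, 8), (2, 9), (2, 10), (2, 11), (2, 12), (2, 13), (2, 14), (2, 15), (5, 0), (5, 1), (5, 2), (5, 3), (5, 4), (5, 5), (5, 6), (5, 7), (5, 8), (5, 9), (5, 10), (5, 11), (5, 12), (5, 13), (5, 14), (5, 15)]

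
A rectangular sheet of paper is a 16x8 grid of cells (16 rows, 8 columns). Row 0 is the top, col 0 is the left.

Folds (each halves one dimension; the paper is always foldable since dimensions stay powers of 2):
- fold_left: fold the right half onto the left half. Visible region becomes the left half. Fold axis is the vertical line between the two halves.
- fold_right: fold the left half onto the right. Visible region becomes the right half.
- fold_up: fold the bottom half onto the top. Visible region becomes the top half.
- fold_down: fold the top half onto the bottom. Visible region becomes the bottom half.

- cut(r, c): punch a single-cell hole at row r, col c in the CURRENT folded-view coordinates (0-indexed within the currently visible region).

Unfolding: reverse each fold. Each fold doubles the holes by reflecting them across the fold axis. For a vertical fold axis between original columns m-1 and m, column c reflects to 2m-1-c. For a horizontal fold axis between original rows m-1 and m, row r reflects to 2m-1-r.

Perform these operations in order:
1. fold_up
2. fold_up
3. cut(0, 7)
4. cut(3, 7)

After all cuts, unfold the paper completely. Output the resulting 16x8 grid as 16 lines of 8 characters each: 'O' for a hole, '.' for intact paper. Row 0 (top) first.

Answer: .......O
........
........
.......O
.......O
........
........
.......O
.......O
........
........
.......O
.......O
........
........
.......O

Derivation:
Op 1 fold_up: fold axis h@8; visible region now rows[0,8) x cols[0,8) = 8x8
Op 2 fold_up: fold axis h@4; visible region now rows[0,4) x cols[0,8) = 4x8
Op 3 cut(0, 7): punch at orig (0,7); cuts so far [(0, 7)]; region rows[0,4) x cols[0,8) = 4x8
Op 4 cut(3, 7): punch at orig (3,7); cuts so far [(0, 7), (3, 7)]; region rows[0,4) x cols[0,8) = 4x8
Unfold 1 (reflect across h@4): 4 holes -> [(0, 7), (3, 7), (4, 7), (7, 7)]
Unfold 2 (reflect across h@8): 8 holes -> [(0, 7), (3, 7), (4, 7), (7, 7), (8, 7), (11, 7), (12, 7), (15, 7)]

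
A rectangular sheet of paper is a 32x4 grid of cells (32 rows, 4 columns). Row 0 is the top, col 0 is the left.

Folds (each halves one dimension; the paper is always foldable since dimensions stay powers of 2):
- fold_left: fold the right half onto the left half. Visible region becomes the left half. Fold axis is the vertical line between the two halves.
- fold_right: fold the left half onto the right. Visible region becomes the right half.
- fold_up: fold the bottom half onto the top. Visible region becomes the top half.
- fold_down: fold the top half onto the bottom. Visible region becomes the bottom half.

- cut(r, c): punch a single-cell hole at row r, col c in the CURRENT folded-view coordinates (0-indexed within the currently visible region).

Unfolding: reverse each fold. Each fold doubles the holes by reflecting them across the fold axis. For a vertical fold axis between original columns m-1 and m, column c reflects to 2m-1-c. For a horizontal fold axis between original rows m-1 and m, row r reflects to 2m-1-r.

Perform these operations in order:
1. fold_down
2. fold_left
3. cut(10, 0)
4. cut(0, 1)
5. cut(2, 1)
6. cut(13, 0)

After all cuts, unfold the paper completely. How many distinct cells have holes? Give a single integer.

Answer: 16

Derivation:
Op 1 fold_down: fold axis h@16; visible region now rows[16,32) x cols[0,4) = 16x4
Op 2 fold_left: fold axis v@2; visible region now rows[16,32) x cols[0,2) = 16x2
Op 3 cut(10, 0): punch at orig (26,0); cuts so far [(26, 0)]; region rows[16,32) x cols[0,2) = 16x2
Op 4 cut(0, 1): punch at orig (16,1); cuts so far [(16, 1), (26, 0)]; region rows[16,32) x cols[0,2) = 16x2
Op 5 cut(2, 1): punch at orig (18,1); cuts so far [(16, 1), (18, 1), (26, 0)]; region rows[16,32) x cols[0,2) = 16x2
Op 6 cut(13, 0): punch at orig (29,0); cuts so far [(16, 1), (18, 1), (26, 0), (29, 0)]; region rows[16,32) x cols[0,2) = 16x2
Unfold 1 (reflect across v@2): 8 holes -> [(16, 1), (16, 2), (18, 1), (18, 2), (26, 0), (26, 3), (29, 0), (29, 3)]
Unfold 2 (reflect across h@16): 16 holes -> [(2, 0), (2, 3), (5, 0), (5, 3), (13, 1), (13, 2), (15, 1), (15, 2), (16, 1), (16, 2), (18, 1), (18, 2), (26, 0), (26, 3), (29, 0), (29, 3)]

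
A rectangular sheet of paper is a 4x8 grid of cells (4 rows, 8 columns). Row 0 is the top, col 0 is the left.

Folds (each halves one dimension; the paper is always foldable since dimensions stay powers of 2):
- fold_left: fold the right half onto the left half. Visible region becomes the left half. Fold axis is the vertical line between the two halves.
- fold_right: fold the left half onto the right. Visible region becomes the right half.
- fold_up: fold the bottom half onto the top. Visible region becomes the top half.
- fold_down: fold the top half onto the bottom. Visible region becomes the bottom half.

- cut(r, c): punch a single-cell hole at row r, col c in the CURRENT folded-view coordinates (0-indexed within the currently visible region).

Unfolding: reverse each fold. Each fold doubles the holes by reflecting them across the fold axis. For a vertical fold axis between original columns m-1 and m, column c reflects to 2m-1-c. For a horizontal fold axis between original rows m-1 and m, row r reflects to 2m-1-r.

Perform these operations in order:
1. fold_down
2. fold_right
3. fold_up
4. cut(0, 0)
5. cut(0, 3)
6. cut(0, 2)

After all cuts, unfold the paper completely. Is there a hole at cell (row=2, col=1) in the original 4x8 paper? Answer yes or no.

Op 1 fold_down: fold axis h@2; visible region now rows[2,4) x cols[0,8) = 2x8
Op 2 fold_right: fold axis v@4; visible region now rows[2,4) x cols[4,8) = 2x4
Op 3 fold_up: fold axis h@3; visible region now rows[2,3) x cols[4,8) = 1x4
Op 4 cut(0, 0): punch at orig (2,4); cuts so far [(2, 4)]; region rows[2,3) x cols[4,8) = 1x4
Op 5 cut(0, 3): punch at orig (2,7); cuts so far [(2, 4), (2, 7)]; region rows[2,3) x cols[4,8) = 1x4
Op 6 cut(0, 2): punch at orig (2,6); cuts so far [(2, 4), (2, 6), (2, 7)]; region rows[2,3) x cols[4,8) = 1x4
Unfold 1 (reflect across h@3): 6 holes -> [(2, 4), (2, 6), (2, 7), (3, 4), (3, 6), (3, 7)]
Unfold 2 (reflect across v@4): 12 holes -> [(2, 0), (2, 1), (2, 3), (2, 4), (2, 6), (2, 7), (3, 0), (3, 1), (3, 3), (3, 4), (3, 6), (3, 7)]
Unfold 3 (reflect across h@2): 24 holes -> [(0, 0), (0, 1), (0, 3), (0, 4), (0, 6), (0, 7), (1, 0), (1, 1), (1, 3), (1, 4), (1, 6), (1, 7), (2, 0), (2, 1), (2, 3), (2, 4), (2, 6), (2, 7), (3, 0), (3, 1), (3, 3), (3, 4), (3, 6), (3, 7)]
Holes: [(0, 0), (0, 1), (0, 3), (0, 4), (0, 6), (0, 7), (1, 0), (1, 1), (1, 3), (1, 4), (1, 6), (1, 7), (2, 0), (2, 1), (2, 3), (2, 4), (2, 6), (2, 7), (3, 0), (3, 1), (3, 3), (3, 4), (3, 6), (3, 7)]

Answer: yes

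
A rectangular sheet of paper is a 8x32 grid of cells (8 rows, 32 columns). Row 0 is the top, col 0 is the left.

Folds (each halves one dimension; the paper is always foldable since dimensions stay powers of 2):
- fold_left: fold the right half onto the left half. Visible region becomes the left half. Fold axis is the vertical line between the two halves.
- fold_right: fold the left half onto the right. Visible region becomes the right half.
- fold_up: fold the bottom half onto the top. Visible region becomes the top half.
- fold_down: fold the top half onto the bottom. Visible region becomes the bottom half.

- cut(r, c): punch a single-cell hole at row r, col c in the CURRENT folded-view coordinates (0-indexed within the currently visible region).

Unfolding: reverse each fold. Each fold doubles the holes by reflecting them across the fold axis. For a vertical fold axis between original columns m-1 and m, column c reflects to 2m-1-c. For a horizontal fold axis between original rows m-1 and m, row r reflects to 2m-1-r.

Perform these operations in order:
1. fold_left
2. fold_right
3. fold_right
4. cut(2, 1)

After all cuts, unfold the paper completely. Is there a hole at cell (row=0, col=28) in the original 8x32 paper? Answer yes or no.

Answer: no

Derivation:
Op 1 fold_left: fold axis v@16; visible region now rows[0,8) x cols[0,16) = 8x16
Op 2 fold_right: fold axis v@8; visible region now rows[0,8) x cols[8,16) = 8x8
Op 3 fold_right: fold axis v@12; visible region now rows[0,8) x cols[12,16) = 8x4
Op 4 cut(2, 1): punch at orig (2,13); cuts so far [(2, 13)]; region rows[0,8) x cols[12,16) = 8x4
Unfold 1 (reflect across v@12): 2 holes -> [(2, 10), (2, 13)]
Unfold 2 (reflect across v@8): 4 holes -> [(2, 2), (2, 5), (2, 10), (2, 13)]
Unfold 3 (reflect across v@16): 8 holes -> [(2, 2), (2, 5), (2, 10), (2, 13), (2, 18), (2, 21), (2, 26), (2, 29)]
Holes: [(2, 2), (2, 5), (2, 10), (2, 13), (2, 18), (2, 21), (2, 26), (2, 29)]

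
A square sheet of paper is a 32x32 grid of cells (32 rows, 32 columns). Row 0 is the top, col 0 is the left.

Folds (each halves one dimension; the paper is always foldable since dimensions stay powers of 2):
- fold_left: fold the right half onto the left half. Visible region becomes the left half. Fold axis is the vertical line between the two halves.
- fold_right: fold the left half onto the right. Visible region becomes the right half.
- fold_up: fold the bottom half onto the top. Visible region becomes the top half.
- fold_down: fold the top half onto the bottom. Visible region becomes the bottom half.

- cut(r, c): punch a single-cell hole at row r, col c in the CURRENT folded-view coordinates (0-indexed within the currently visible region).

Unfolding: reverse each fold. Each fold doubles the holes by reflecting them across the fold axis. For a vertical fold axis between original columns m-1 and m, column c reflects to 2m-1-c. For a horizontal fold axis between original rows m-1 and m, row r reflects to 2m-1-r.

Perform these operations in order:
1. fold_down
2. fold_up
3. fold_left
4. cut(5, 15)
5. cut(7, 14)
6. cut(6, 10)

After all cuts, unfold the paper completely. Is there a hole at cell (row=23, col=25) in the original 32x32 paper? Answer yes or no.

Op 1 fold_down: fold axis h@16; visible region now rows[16,32) x cols[0,32) = 16x32
Op 2 fold_up: fold axis h@24; visible region now rows[16,24) x cols[0,32) = 8x32
Op 3 fold_left: fold axis v@16; visible region now rows[16,24) x cols[0,16) = 8x16
Op 4 cut(5, 15): punch at orig (21,15); cuts so far [(21, 15)]; region rows[16,24) x cols[0,16) = 8x16
Op 5 cut(7, 14): punch at orig (23,14); cuts so far [(21, 15), (23, 14)]; region rows[16,24) x cols[0,16) = 8x16
Op 6 cut(6, 10): punch at orig (22,10); cuts so far [(21, 15), (22, 10), (23, 14)]; region rows[16,24) x cols[0,16) = 8x16
Unfold 1 (reflect across v@16): 6 holes -> [(21, 15), (21, 16), (22, 10), (22, 21), (23, 14), (23, 17)]
Unfold 2 (reflect across h@24): 12 holes -> [(21, 15), (21, 16), (22, 10), (22, 21), (23, 14), (23, 17), (24, 14), (24, 17), (25, 10), (25, 21), (26, 15), (26, 16)]
Unfold 3 (reflect across h@16): 24 holes -> [(5, 15), (5, 16), (6, 10), (6, 21), (7, 14), (7, 17), (8, 14), (8, 17), (9, 10), (9, 21), (10, 15), (10, 16), (21, 15), (21, 16), (22, 10), (22, 21), (23, 14), (23, 17), (24, 14), (24, 17), (25, 10), (25, 21), (26, 15), (26, 16)]
Holes: [(5, 15), (5, 16), (6, 10), (6, 21), (7, 14), (7, 17), (8, 14), (8, 17), (9, 10), (9, 21), (10, 15), (10, 16), (21, 15), (21, 16), (22, 10), (22, 21), (23, 14), (23, 17), (24, 14), (24, 17), (25, 10), (25, 21), (26, 15), (26, 16)]

Answer: no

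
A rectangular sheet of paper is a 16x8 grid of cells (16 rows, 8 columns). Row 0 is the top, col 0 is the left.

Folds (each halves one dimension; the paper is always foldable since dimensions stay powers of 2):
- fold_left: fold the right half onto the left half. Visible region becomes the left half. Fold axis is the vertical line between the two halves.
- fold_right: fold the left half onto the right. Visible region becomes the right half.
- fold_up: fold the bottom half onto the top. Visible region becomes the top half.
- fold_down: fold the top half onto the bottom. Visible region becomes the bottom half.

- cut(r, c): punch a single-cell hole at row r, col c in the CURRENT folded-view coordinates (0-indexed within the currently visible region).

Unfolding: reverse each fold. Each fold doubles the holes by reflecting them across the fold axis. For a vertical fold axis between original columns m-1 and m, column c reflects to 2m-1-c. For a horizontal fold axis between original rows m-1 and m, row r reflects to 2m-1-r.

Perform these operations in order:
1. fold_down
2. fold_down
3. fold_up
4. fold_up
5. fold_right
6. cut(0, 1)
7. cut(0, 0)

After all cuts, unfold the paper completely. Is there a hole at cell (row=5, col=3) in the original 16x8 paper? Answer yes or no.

Op 1 fold_down: fold axis h@8; visible region now rows[8,16) x cols[0,8) = 8x8
Op 2 fold_down: fold axis h@12; visible region now rows[12,16) x cols[0,8) = 4x8
Op 3 fold_up: fold axis h@14; visible region now rows[12,14) x cols[0,8) = 2x8
Op 4 fold_up: fold axis h@13; visible region now rows[12,13) x cols[0,8) = 1x8
Op 5 fold_right: fold axis v@4; visible region now rows[12,13) x cols[4,8) = 1x4
Op 6 cut(0, 1): punch at orig (12,5); cuts so far [(12, 5)]; region rows[12,13) x cols[4,8) = 1x4
Op 7 cut(0, 0): punch at orig (12,4); cuts so far [(12, 4), (12, 5)]; region rows[12,13) x cols[4,8) = 1x4
Unfold 1 (reflect across v@4): 4 holes -> [(12, 2), (12, 3), (12, 4), (12, 5)]
Unfold 2 (reflect across h@13): 8 holes -> [(12, 2), (12, 3), (12, 4), (12, 5), (13, 2), (13, 3), (13, 4), (13, 5)]
Unfold 3 (reflect across h@14): 16 holes -> [(12, 2), (12, 3), (12, 4), (12, 5), (13, 2), (13, 3), (13, 4), (13, 5), (14, 2), (14, 3), (14, 4), (14, 5), (15, 2), (15, 3), (15, 4), (15, 5)]
Unfold 4 (reflect across h@12): 32 holes -> [(8, 2), (8, 3), (8, 4), (8, 5), (9, 2), (9, 3), (9, 4), (9, 5), (10, 2), (10, 3), (10, 4), (10, 5), (11, 2), (11, 3), (11, 4), (11, 5), (12, 2), (12, 3), (12, 4), (12, 5), (13, 2), (13, 3), (13, 4), (13, 5), (14, 2), (14, 3), (14, 4), (14, 5), (15, 2), (15, 3), (15, 4), (15, 5)]
Unfold 5 (reflect across h@8): 64 holes -> [(0, 2), (0, 3), (0, 4), (0, 5), (1, 2), (1, 3), (1, 4), (1, 5), (2, 2), (2, 3), (2, 4), (2, 5), (3, 2), (3, 3), (3, 4), (3, 5), (4, 2), (4, 3), (4, 4), (4, 5), (5, 2), (5, 3), (5, 4), (5, 5), (6, 2), (6, 3), (6, 4), (6, 5), (7, 2), (7, 3), (7, 4), (7, 5), (8, 2), (8, 3), (8, 4), (8, 5), (9, 2), (9, 3), (9, 4), (9, 5), (10, 2), (10, 3), (10, 4), (10, 5), (11, 2), (11, 3), (11, 4), (11, 5), (12, 2), (12, 3), (12, 4), (12, 5), (13, 2), (13, 3), (13, 4), (13, 5), (14, 2), (14, 3), (14, 4), (14, 5), (15, 2), (15, 3), (15, 4), (15, 5)]
Holes: [(0, 2), (0, 3), (0, 4), (0, 5), (1, 2), (1, 3), (1, 4), (1, 5), (2, 2), (2, 3), (2, 4), (2, 5), (3, 2), (3, 3), (3, 4), (3, 5), (4, 2), (4, 3), (4, 4), (4, 5), (5, 2), (5, 3), (5, 4), (5, 5), (6, 2), (6, 3), (6, 4), (6, 5), (7, 2), (7, 3), (7, 4), (7, 5), (8, 2), (8, 3), (8, 4), (8, 5), (9, 2), (9, 3), (9, 4), (9, 5), (10, 2), (10, 3), (10, 4), (10, 5), (11, 2), (11, 3), (11, 4), (11, 5), (12, 2), (12, 3), (12, 4), (12, 5), (13, 2), (13, 3), (13, 4), (13, 5), (14, 2), (14, 3), (14, 4), (14, 5), (15, 2), (15, 3), (15, 4), (15, 5)]

Answer: yes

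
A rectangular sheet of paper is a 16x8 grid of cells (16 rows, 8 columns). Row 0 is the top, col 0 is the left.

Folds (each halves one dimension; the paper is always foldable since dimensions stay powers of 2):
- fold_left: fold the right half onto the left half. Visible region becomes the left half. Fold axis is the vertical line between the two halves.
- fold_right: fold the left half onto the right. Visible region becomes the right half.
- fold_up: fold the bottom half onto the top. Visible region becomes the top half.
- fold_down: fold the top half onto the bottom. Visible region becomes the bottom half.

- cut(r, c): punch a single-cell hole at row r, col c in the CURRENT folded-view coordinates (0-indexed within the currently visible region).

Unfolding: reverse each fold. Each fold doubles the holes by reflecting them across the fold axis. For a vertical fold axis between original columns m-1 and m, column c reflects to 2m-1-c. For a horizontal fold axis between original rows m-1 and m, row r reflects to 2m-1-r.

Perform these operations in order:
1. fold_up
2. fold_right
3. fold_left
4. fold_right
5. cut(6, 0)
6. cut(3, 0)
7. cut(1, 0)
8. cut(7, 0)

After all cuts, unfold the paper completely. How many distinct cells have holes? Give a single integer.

Op 1 fold_up: fold axis h@8; visible region now rows[0,8) x cols[0,8) = 8x8
Op 2 fold_right: fold axis v@4; visible region now rows[0,8) x cols[4,8) = 8x4
Op 3 fold_left: fold axis v@6; visible region now rows[0,8) x cols[4,6) = 8x2
Op 4 fold_right: fold axis v@5; visible region now rows[0,8) x cols[5,6) = 8x1
Op 5 cut(6, 0): punch at orig (6,5); cuts so far [(6, 5)]; region rows[0,8) x cols[5,6) = 8x1
Op 6 cut(3, 0): punch at orig (3,5); cuts so far [(3, 5), (6, 5)]; region rows[0,8) x cols[5,6) = 8x1
Op 7 cut(1, 0): punch at orig (1,5); cuts so far [(1, 5), (3, 5), (6, 5)]; region rows[0,8) x cols[5,6) = 8x1
Op 8 cut(7, 0): punch at orig (7,5); cuts so far [(1, 5), (3, 5), (6, 5), (7, 5)]; region rows[0,8) x cols[5,6) = 8x1
Unfold 1 (reflect across v@5): 8 holes -> [(1, 4), (1, 5), (3, 4), (3, 5), (6, 4), (6, 5), (7, 4), (7, 5)]
Unfold 2 (reflect across v@6): 16 holes -> [(1, 4), (1, 5), (1, 6), (1, 7), (3, 4), (3, 5), (3, 6), (3, 7), (6, 4), (6, 5), (6, 6), (6, 7), (7, 4), (7, 5), (7, 6), (7, 7)]
Unfold 3 (reflect across v@4): 32 holes -> [(1, 0), (1, 1), (1, 2), (1, 3), (1, 4), (1, 5), (1, 6), (1, 7), (3, 0), (3, 1), (3, 2), (3, 3), (3, 4), (3, 5), (3, 6), (3, 7), (6, 0), (6, 1), (6, 2), (6, 3), (6, 4), (6, 5), (6, 6), (6, 7), (7, 0), (7, 1), (7, 2), (7, 3), (7, 4), (7, 5), (7, 6), (7, 7)]
Unfold 4 (reflect across h@8): 64 holes -> [(1, 0), (1, 1), (1, 2), (1, 3), (1, 4), (1, 5), (1, 6), (1, 7), (3, 0), (3, 1), (3, 2), (3, 3), (3, 4), (3, 5), (3, 6), (3, 7), (6, 0), (6, 1), (6, 2), (6, 3), (6, 4), (6, 5), (6, 6), (6, 7), (7, 0), (7, 1), (7, 2), (7, 3), (7, 4), (7, 5), (7, 6), (7, 7), (8, 0), (8, 1), (8, 2), (8, 3), (8, 4), (8, 5), (8, 6), (8, 7), (9, 0), (9, 1), (9, 2), (9, 3), (9, 4), (9, 5), (9, 6), (9, 7), (12, 0), (12, 1), (12, 2), (12, 3), (12, 4), (12, 5), (12, 6), (12, 7), (14, 0), (14, 1), (14, 2), (14, 3), (14, 4), (14, 5), (14, 6), (14, 7)]

Answer: 64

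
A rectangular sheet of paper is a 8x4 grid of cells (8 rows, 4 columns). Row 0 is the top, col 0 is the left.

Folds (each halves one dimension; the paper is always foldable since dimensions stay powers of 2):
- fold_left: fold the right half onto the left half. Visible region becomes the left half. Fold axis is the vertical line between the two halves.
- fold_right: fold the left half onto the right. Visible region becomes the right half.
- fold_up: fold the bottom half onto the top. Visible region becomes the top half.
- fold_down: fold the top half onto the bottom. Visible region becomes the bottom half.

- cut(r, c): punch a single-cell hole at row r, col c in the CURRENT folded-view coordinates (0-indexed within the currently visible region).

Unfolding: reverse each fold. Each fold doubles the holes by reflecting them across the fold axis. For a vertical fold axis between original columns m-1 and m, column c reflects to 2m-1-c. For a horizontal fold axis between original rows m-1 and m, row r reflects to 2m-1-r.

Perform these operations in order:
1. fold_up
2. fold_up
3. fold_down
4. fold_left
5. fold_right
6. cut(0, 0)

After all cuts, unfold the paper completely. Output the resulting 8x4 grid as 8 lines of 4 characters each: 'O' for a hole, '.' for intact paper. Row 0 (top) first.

Op 1 fold_up: fold axis h@4; visible region now rows[0,4) x cols[0,4) = 4x4
Op 2 fold_up: fold axis h@2; visible region now rows[0,2) x cols[0,4) = 2x4
Op 3 fold_down: fold axis h@1; visible region now rows[1,2) x cols[0,4) = 1x4
Op 4 fold_left: fold axis v@2; visible region now rows[1,2) x cols[0,2) = 1x2
Op 5 fold_right: fold axis v@1; visible region now rows[1,2) x cols[1,2) = 1x1
Op 6 cut(0, 0): punch at orig (1,1); cuts so far [(1, 1)]; region rows[1,2) x cols[1,2) = 1x1
Unfold 1 (reflect across v@1): 2 holes -> [(1, 0), (1, 1)]
Unfold 2 (reflect across v@2): 4 holes -> [(1, 0), (1, 1), (1, 2), (1, 3)]
Unfold 3 (reflect across h@1): 8 holes -> [(0, 0), (0, 1), (0, 2), (0, 3), (1, 0), (1, 1), (1, 2), (1, 3)]
Unfold 4 (reflect across h@2): 16 holes -> [(0, 0), (0, 1), (0, 2), (0, 3), (1, 0), (1, 1), (1, 2), (1, 3), (2, 0), (2, 1), (2, 2), (2, 3), (3, 0), (3, 1), (3, 2), (3, 3)]
Unfold 5 (reflect across h@4): 32 holes -> [(0, 0), (0, 1), (0, 2), (0, 3), (1, 0), (1, 1), (1, 2), (1, 3), (2, 0), (2, 1), (2, 2), (2, 3), (3, 0), (3, 1), (3, 2), (3, 3), (4, 0), (4, 1), (4, 2), (4, 3), (5, 0), (5, 1), (5, 2), (5, 3), (6, 0), (6, 1), (6, 2), (6, 3), (7, 0), (7, 1), (7, 2), (7, 3)]

Answer: OOOO
OOOO
OOOO
OOOO
OOOO
OOOO
OOOO
OOOO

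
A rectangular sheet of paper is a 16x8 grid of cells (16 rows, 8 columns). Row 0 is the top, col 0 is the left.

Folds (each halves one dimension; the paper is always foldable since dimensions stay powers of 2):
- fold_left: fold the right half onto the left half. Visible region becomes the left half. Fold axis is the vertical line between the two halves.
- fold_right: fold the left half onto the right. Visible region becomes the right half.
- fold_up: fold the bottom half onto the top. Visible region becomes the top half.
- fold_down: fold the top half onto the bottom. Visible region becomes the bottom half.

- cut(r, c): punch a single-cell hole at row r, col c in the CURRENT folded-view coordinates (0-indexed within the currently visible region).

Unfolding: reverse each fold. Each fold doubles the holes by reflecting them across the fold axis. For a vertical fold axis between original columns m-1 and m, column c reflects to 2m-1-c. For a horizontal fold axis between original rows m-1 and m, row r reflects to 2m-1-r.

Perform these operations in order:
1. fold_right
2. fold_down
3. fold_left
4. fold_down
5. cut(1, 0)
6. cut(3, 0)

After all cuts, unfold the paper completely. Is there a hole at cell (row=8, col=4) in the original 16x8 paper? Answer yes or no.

Op 1 fold_right: fold axis v@4; visible region now rows[0,16) x cols[4,8) = 16x4
Op 2 fold_down: fold axis h@8; visible region now rows[8,16) x cols[4,8) = 8x4
Op 3 fold_left: fold axis v@6; visible region now rows[8,16) x cols[4,6) = 8x2
Op 4 fold_down: fold axis h@12; visible region now rows[12,16) x cols[4,6) = 4x2
Op 5 cut(1, 0): punch at orig (13,4); cuts so far [(13, 4)]; region rows[12,16) x cols[4,6) = 4x2
Op 6 cut(3, 0): punch at orig (15,4); cuts so far [(13, 4), (15, 4)]; region rows[12,16) x cols[4,6) = 4x2
Unfold 1 (reflect across h@12): 4 holes -> [(8, 4), (10, 4), (13, 4), (15, 4)]
Unfold 2 (reflect across v@6): 8 holes -> [(8, 4), (8, 7), (10, 4), (10, 7), (13, 4), (13, 7), (15, 4), (15, 7)]
Unfold 3 (reflect across h@8): 16 holes -> [(0, 4), (0, 7), (2, 4), (2, 7), (5, 4), (5, 7), (7, 4), (7, 7), (8, 4), (8, 7), (10, 4), (10, 7), (13, 4), (13, 7), (15, 4), (15, 7)]
Unfold 4 (reflect across v@4): 32 holes -> [(0, 0), (0, 3), (0, 4), (0, 7), (2, 0), (2, 3), (2, 4), (2, 7), (5, 0), (5, 3), (5, 4), (5, 7), (7, 0), (7, 3), (7, 4), (7, 7), (8, 0), (8, 3), (8, 4), (8, 7), (10, 0), (10, 3), (10, 4), (10, 7), (13, 0), (13, 3), (13, 4), (13, 7), (15, 0), (15, 3), (15, 4), (15, 7)]
Holes: [(0, 0), (0, 3), (0, 4), (0, 7), (2, 0), (2, 3), (2, 4), (2, 7), (5, 0), (5, 3), (5, 4), (5, 7), (7, 0), (7, 3), (7, 4), (7, 7), (8, 0), (8, 3), (8, 4), (8, 7), (10, 0), (10, 3), (10, 4), (10, 7), (13, 0), (13, 3), (13, 4), (13, 7), (15, 0), (15, 3), (15, 4), (15, 7)]

Answer: yes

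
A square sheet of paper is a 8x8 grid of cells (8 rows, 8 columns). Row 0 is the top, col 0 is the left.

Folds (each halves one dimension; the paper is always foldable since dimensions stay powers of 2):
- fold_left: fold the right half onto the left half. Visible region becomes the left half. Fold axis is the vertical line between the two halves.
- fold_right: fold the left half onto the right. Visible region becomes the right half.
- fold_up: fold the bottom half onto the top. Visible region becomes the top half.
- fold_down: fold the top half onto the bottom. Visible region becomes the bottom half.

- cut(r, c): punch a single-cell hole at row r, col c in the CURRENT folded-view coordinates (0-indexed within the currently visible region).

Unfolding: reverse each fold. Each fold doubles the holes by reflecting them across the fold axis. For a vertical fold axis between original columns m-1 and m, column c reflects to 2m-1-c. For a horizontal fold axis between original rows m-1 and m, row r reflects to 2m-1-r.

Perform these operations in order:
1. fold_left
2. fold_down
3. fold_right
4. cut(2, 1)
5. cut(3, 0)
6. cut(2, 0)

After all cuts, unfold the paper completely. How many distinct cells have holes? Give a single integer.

Answer: 24

Derivation:
Op 1 fold_left: fold axis v@4; visible region now rows[0,8) x cols[0,4) = 8x4
Op 2 fold_down: fold axis h@4; visible region now rows[4,8) x cols[0,4) = 4x4
Op 3 fold_right: fold axis v@2; visible region now rows[4,8) x cols[2,4) = 4x2
Op 4 cut(2, 1): punch at orig (6,3); cuts so far [(6, 3)]; region rows[4,8) x cols[2,4) = 4x2
Op 5 cut(3, 0): punch at orig (7,2); cuts so far [(6, 3), (7, 2)]; region rows[4,8) x cols[2,4) = 4x2
Op 6 cut(2, 0): punch at orig (6,2); cuts so far [(6, 2), (6, 3), (7, 2)]; region rows[4,8) x cols[2,4) = 4x2
Unfold 1 (reflect across v@2): 6 holes -> [(6, 0), (6, 1), (6, 2), (6, 3), (7, 1), (7, 2)]
Unfold 2 (reflect across h@4): 12 holes -> [(0, 1), (0, 2), (1, 0), (1, 1), (1, 2), (1, 3), (6, 0), (6, 1), (6, 2), (6, 3), (7, 1), (7, 2)]
Unfold 3 (reflect across v@4): 24 holes -> [(0, 1), (0, 2), (0, 5), (0, 6), (1, 0), (1, 1), (1, 2), (1, 3), (1, 4), (1, 5), (1, 6), (1, 7), (6, 0), (6, 1), (6, 2), (6, 3), (6, 4), (6, 5), (6, 6), (6, 7), (7, 1), (7, 2), (7, 5), (7, 6)]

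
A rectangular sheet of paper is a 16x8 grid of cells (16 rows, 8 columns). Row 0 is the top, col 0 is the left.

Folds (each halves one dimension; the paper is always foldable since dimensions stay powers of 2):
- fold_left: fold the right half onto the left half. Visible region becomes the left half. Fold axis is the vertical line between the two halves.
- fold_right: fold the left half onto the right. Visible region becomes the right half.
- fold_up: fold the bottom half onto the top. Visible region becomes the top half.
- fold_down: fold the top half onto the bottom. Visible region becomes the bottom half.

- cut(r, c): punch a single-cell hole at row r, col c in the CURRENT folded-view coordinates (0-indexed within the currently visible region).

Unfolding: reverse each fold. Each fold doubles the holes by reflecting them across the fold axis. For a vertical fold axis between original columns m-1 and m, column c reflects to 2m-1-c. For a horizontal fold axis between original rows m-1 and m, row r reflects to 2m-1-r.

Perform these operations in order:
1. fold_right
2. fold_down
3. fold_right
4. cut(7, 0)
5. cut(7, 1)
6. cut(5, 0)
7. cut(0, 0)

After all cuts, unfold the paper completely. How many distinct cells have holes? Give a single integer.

Op 1 fold_right: fold axis v@4; visible region now rows[0,16) x cols[4,8) = 16x4
Op 2 fold_down: fold axis h@8; visible region now rows[8,16) x cols[4,8) = 8x4
Op 3 fold_right: fold axis v@6; visible region now rows[8,16) x cols[6,8) = 8x2
Op 4 cut(7, 0): punch at orig (15,6); cuts so far [(15, 6)]; region rows[8,16) x cols[6,8) = 8x2
Op 5 cut(7, 1): punch at orig (15,7); cuts so far [(15, 6), (15, 7)]; region rows[8,16) x cols[6,8) = 8x2
Op 6 cut(5, 0): punch at orig (13,6); cuts so far [(13, 6), (15, 6), (15, 7)]; region rows[8,16) x cols[6,8) = 8x2
Op 7 cut(0, 0): punch at orig (8,6); cuts so far [(8, 6), (13, 6), (15, 6), (15, 7)]; region rows[8,16) x cols[6,8) = 8x2
Unfold 1 (reflect across v@6): 8 holes -> [(8, 5), (8, 6), (13, 5), (13, 6), (15, 4), (15, 5), (15, 6), (15, 7)]
Unfold 2 (reflect across h@8): 16 holes -> [(0, 4), (0, 5), (0, 6), (0, 7), (2, 5), (2, 6), (7, 5), (7, 6), (8, 5), (8, 6), (13, 5), (13, 6), (15, 4), (15, 5), (15, 6), (15, 7)]
Unfold 3 (reflect across v@4): 32 holes -> [(0, 0), (0, 1), (0, 2), (0, 3), (0, 4), (0, 5), (0, 6), (0, 7), (2, 1), (2, 2), (2, 5), (2, 6), (7, 1), (7, 2), (7, 5), (7, 6), (8, 1), (8, 2), (8, 5), (8, 6), (13, 1), (13, 2), (13, 5), (13, 6), (15, 0), (15, 1), (15, 2), (15, 3), (15, 4), (15, 5), (15, 6), (15, 7)]

Answer: 32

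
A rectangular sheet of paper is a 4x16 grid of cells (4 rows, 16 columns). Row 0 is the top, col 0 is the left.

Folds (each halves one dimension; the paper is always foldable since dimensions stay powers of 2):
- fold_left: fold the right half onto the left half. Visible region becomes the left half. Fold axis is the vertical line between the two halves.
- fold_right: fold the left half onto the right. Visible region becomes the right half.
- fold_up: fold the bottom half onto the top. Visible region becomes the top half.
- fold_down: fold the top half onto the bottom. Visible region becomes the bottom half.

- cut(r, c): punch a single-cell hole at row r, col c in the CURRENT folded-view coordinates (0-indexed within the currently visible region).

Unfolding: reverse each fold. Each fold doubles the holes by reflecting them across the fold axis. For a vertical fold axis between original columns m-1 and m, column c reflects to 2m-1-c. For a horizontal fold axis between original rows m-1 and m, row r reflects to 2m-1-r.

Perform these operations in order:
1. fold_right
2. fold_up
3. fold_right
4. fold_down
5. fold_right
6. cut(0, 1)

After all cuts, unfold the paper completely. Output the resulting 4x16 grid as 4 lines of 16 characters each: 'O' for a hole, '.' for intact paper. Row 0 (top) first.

Answer: O..OO..OO..OO..O
O..OO..OO..OO..O
O..OO..OO..OO..O
O..OO..OO..OO..O

Derivation:
Op 1 fold_right: fold axis v@8; visible region now rows[0,4) x cols[8,16) = 4x8
Op 2 fold_up: fold axis h@2; visible region now rows[0,2) x cols[8,16) = 2x8
Op 3 fold_right: fold axis v@12; visible region now rows[0,2) x cols[12,16) = 2x4
Op 4 fold_down: fold axis h@1; visible region now rows[1,2) x cols[12,16) = 1x4
Op 5 fold_right: fold axis v@14; visible region now rows[1,2) x cols[14,16) = 1x2
Op 6 cut(0, 1): punch at orig (1,15); cuts so far [(1, 15)]; region rows[1,2) x cols[14,16) = 1x2
Unfold 1 (reflect across v@14): 2 holes -> [(1, 12), (1, 15)]
Unfold 2 (reflect across h@1): 4 holes -> [(0, 12), (0, 15), (1, 12), (1, 15)]
Unfold 3 (reflect across v@12): 8 holes -> [(0, 8), (0, 11), (0, 12), (0, 15), (1, 8), (1, 11), (1, 12), (1, 15)]
Unfold 4 (reflect across h@2): 16 holes -> [(0, 8), (0, 11), (0, 12), (0, 15), (1, 8), (1, 11), (1, 12), (1, 15), (2, 8), (2, 11), (2, 12), (2, 15), (3, 8), (3, 11), (3, 12), (3, 15)]
Unfold 5 (reflect across v@8): 32 holes -> [(0, 0), (0, 3), (0, 4), (0, 7), (0, 8), (0, 11), (0, 12), (0, 15), (1, 0), (1, 3), (1, 4), (1, 7), (1, 8), (1, 11), (1, 12), (1, 15), (2, 0), (2, 3), (2, 4), (2, 7), (2, 8), (2, 11), (2, 12), (2, 15), (3, 0), (3, 3), (3, 4), (3, 7), (3, 8), (3, 11), (3, 12), (3, 15)]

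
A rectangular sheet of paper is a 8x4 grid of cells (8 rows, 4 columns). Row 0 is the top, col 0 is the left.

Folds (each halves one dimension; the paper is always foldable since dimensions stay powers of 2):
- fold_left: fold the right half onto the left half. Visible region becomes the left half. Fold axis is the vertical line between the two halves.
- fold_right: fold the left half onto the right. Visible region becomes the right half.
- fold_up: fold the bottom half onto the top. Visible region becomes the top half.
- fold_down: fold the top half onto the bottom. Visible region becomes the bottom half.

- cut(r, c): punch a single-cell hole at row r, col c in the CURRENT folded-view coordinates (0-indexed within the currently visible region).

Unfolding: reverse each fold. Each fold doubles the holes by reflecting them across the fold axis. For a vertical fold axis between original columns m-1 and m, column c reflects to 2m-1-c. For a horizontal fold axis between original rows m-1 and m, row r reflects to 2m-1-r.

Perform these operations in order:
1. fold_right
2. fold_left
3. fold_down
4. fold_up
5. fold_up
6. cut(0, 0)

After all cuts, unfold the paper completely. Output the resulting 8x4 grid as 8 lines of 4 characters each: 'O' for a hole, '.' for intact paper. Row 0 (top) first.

Answer: OOOO
OOOO
OOOO
OOOO
OOOO
OOOO
OOOO
OOOO

Derivation:
Op 1 fold_right: fold axis v@2; visible region now rows[0,8) x cols[2,4) = 8x2
Op 2 fold_left: fold axis v@3; visible region now rows[0,8) x cols[2,3) = 8x1
Op 3 fold_down: fold axis h@4; visible region now rows[4,8) x cols[2,3) = 4x1
Op 4 fold_up: fold axis h@6; visible region now rows[4,6) x cols[2,3) = 2x1
Op 5 fold_up: fold axis h@5; visible region now rows[4,5) x cols[2,3) = 1x1
Op 6 cut(0, 0): punch at orig (4,2); cuts so far [(4, 2)]; region rows[4,5) x cols[2,3) = 1x1
Unfold 1 (reflect across h@5): 2 holes -> [(4, 2), (5, 2)]
Unfold 2 (reflect across h@6): 4 holes -> [(4, 2), (5, 2), (6, 2), (7, 2)]
Unfold 3 (reflect across h@4): 8 holes -> [(0, 2), (1, 2), (2, 2), (3, 2), (4, 2), (5, 2), (6, 2), (7, 2)]
Unfold 4 (reflect across v@3): 16 holes -> [(0, 2), (0, 3), (1, 2), (1, 3), (2, 2), (2, 3), (3, 2), (3, 3), (4, 2), (4, 3), (5, 2), (5, 3), (6, 2), (6, 3), (7, 2), (7, 3)]
Unfold 5 (reflect across v@2): 32 holes -> [(0, 0), (0, 1), (0, 2), (0, 3), (1, 0), (1, 1), (1, 2), (1, 3), (2, 0), (2, 1), (2, 2), (2, 3), (3, 0), (3, 1), (3, 2), (3, 3), (4, 0), (4, 1), (4, 2), (4, 3), (5, 0), (5, 1), (5, 2), (5, 3), (6, 0), (6, 1), (6, 2), (6, 3), (7, 0), (7, 1), (7, 2), (7, 3)]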